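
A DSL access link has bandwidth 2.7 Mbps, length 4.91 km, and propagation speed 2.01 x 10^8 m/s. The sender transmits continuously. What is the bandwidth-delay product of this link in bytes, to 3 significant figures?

Propagation delay = 4910 / 2.01e+08 = 2.44279e-05 s.
BDP = R × t_prop = 2700000 × 2.44279e-05 = 65.9552 bits.
In bytes: 65.9552/8 = 8.24 bytes.

8.24 bytes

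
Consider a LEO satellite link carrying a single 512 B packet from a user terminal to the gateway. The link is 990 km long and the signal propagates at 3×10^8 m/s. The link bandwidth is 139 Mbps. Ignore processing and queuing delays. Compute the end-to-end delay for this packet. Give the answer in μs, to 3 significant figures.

3330 μs

L = 512 × 8 = 4096 bits.
Transmission delay = L/R = 4096 / 139000000 = 29.4676 μs.
Propagation delay = d/s = 990000 m / 300000000 m/s = 3300 μs.
Total = 3330 μs.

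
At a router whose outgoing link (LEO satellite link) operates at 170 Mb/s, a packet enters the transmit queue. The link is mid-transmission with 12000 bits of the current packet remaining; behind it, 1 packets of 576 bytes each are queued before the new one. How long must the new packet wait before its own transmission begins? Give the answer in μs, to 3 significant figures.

97.7 μs

Each queued packet: L/R = 4608/170000000 = 27.1059 μs.
1 queued → 27.1059 μs.
Plus remaining 12000 bits of current packet: 70.5882 μs.
Queuing delay = 97.7 μs.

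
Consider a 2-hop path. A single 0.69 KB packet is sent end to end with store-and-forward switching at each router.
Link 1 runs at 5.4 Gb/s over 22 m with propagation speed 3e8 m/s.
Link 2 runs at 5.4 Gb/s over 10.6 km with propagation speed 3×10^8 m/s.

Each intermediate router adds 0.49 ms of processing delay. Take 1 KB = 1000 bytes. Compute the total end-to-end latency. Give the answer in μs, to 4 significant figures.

L = 5520 bits.
Transmission delay per hop = L/R = 5520/5400000000 = 1.02222 μs; 2 hops → 2.04444 μs.
Propagation delays (d/s per hop): 0.0733333, 35.3333 μs; sum = 35.4067 μs.
Processing at 1 router(s): 1 × 0.49 ms = 490 μs.
End-to-end = 527.5 μs.

527.5 μs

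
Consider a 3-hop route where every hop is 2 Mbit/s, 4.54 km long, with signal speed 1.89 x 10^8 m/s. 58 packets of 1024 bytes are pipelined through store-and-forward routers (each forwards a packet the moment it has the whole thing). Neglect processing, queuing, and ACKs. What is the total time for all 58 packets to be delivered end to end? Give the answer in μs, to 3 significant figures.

Per-hop transmission t_tx = L/R = 8192/2000000 = 4096 μs.
Per-hop propagation t_prop = 4540/189000000 = 24.0212 μs.
Pipeline fill: first packet needs 3·t_tx to clear all hops; remaining 57 packets each add one t_tx.
Total = (3+58-1)·t_tx + 3·t_prop = 60·4096 + 3·24.0212 = 246000 μs.

246000 μs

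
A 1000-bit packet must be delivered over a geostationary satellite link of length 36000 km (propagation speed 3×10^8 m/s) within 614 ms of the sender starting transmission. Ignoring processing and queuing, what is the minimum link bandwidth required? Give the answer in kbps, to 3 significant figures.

2.02 kbps

Propagation delay = 36000000 / 300000000 = 120 ms.
Transmission budget = 614 − 120 = 494 ms.
R ≥ L / t_tx = 1000 bits / 0.494 s = 2.02 kbps.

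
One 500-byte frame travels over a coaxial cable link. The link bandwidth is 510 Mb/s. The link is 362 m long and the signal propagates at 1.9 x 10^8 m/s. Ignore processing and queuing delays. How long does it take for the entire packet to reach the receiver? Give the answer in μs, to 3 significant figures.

L = 500 × 8 = 4000 bits.
Transmission delay = L/R = 4000 / 510000000 = 7.84314 μs.
Propagation delay = d/s = 362 m / 190000000 m/s = 1.90526 μs.
Total = 9.75 μs.

9.75 μs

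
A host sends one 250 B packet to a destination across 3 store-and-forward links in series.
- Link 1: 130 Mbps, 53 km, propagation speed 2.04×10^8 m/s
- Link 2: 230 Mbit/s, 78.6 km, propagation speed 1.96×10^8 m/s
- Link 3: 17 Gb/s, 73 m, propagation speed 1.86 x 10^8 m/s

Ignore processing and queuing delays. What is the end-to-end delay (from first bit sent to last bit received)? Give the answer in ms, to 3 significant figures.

L = 250 × 8 = 2000 bits.
Transmission delays (L/R per hop): 0.0153846, 0.00869565, 0.000117647 ms; sum = 0.0241979 ms.
Propagation delays (d/s per hop): 0.259804, 0.40102, 0.000392473 ms; sum = 0.661217 ms.
End-to-end = 0.685 ms.

0.685 ms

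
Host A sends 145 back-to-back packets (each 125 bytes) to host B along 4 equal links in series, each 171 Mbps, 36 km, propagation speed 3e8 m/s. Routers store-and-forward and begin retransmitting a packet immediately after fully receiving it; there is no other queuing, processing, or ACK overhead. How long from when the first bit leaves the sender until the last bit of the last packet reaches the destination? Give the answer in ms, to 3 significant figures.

Per-hop transmission t_tx = L/R = 1000/171000000 = 0.00584795 ms.
Per-hop propagation t_prop = 36000/300000000 = 0.12 ms.
Pipeline fill: first packet needs 4·t_tx to clear all hops; remaining 144 packets each add one t_tx.
Total = (4+145-1)·t_tx + 4·t_prop = 148·0.00584795 + 4·0.12 = 1.35 ms.

1.35 ms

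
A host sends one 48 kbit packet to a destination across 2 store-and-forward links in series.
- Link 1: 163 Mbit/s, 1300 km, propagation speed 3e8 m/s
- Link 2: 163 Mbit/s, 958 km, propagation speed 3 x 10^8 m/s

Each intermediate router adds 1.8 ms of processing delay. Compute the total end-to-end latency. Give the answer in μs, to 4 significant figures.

9916 μs

L = 48000 bits.
Transmission delay per hop = L/R = 48000/163000000 = 294.479 μs; 2 hops → 588.957 μs.
Propagation delays (d/s per hop): 4333.33, 3193.33 μs; sum = 7526.67 μs.
Processing at 1 router(s): 1 × 1.8 ms = 1800 μs.
End-to-end = 9916 μs.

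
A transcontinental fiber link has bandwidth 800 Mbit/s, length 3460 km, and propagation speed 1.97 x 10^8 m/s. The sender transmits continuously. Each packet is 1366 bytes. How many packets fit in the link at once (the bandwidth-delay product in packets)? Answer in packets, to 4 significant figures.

Propagation delay = 3460000 / 197000000 = 0.0175635 s.
BDP = R × t_prop = 800000000 × 0.0175635 = 14050800 bits.
In packets of 10928 bits: 1286 packets.

1286 packets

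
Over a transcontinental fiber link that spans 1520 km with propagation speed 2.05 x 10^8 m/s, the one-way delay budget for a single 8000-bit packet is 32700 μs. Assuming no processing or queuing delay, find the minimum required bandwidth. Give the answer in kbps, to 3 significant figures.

Propagation delay = 1520000 / 2.05e+08 = 7414.63 μs.
Transmission budget = 32700 − 7414.63 = 25285.4 μs.
R ≥ L / t_tx = 8000 bits / 0.0252854 s = 316 kbps.

316 kbps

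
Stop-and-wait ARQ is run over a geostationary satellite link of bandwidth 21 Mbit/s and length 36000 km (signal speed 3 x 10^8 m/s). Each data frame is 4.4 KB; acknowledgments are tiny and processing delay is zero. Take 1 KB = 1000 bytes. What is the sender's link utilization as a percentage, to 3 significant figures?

0.694 %

t_tx = L/R = 35200/21000000 = 0.00167619 s.
t_prop = 36000000/300000000 = 0.12 s; RTT = 0.24 s.
Cycle = t_tx + RTT = 0.241676 s.
Utilization = t_tx / cycle = 0.00167619/0.241676 = 0.694 %.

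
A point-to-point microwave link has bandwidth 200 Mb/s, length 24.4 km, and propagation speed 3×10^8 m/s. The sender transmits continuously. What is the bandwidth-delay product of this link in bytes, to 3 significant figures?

2030 bytes

Propagation delay = 24400 / 300000000 = 8.13333e-05 s.
BDP = R × t_prop = 200000000 × 8.13333e-05 = 16266.7 bits.
In bytes: 16266.7/8 = 2030 bytes.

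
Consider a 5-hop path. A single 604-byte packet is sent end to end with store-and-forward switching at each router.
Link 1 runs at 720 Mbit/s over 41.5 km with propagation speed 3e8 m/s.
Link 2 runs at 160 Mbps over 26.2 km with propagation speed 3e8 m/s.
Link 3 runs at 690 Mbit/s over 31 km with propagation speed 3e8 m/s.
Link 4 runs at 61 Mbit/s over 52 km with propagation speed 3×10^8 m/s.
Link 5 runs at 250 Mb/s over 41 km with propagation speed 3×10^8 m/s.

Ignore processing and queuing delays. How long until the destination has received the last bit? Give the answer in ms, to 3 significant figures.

0.781 ms

L = 604 × 8 = 4832 bits.
Transmission delays (L/R per hop): 0.00671111, 0.0302, 0.0070029, 0.0792131, 0.019328 ms; sum = 0.142455 ms.
Propagation delays (d/s per hop): 0.138333, 0.0873333, 0.103333, 0.173333, 0.136667 ms; sum = 0.639 ms.
End-to-end = 0.781 ms.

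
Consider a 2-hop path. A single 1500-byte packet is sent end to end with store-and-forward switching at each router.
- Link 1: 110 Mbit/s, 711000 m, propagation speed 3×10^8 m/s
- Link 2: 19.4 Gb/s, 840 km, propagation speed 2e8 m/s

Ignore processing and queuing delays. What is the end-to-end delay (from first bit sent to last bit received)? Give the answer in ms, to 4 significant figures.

L = 1500 × 8 = 12000 bits.
Transmission delays (L/R per hop): 0.109091, 0.000618557 ms; sum = 0.109709 ms.
Propagation delays (d/s per hop): 2.37, 4.2 ms; sum = 6.57 ms.
End-to-end = 6.680 ms.

6.680 ms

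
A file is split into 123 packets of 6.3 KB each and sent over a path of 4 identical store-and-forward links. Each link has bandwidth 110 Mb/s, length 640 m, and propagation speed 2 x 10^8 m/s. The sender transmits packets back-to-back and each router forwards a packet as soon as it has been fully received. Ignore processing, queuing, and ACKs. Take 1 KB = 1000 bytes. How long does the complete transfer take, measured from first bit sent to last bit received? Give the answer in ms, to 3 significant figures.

57.7 ms

Per-hop transmission t_tx = L/R = 50400/110000000 = 0.458182 ms.
Per-hop propagation t_prop = 640/200000000 = 0.0032 ms.
Pipeline fill: first packet needs 4·t_tx to clear all hops; remaining 122 packets each add one t_tx.
Total = (4+123-1)·t_tx + 4·t_prop = 126·0.458182 + 4·0.0032 = 57.7 ms.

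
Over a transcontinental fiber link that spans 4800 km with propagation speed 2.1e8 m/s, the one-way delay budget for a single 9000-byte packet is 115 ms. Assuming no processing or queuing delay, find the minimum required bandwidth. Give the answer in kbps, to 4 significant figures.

781.4 kbps

L = 72000 bits.
Propagation delay = 4800000 / 210000000 = 22.8571 ms.
Transmission budget = 115 − 22.8571 = 92.1429 ms.
R ≥ L / t_tx = 72000 bits / 0.0921429 s = 781.4 kbps.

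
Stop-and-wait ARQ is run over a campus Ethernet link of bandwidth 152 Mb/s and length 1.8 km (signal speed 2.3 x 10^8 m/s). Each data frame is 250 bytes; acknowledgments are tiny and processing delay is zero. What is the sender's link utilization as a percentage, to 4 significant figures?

t_tx = L/R = 2000/152000000 = 1.31579e-05 s.
t_prop = 1800/2.3e+08 = 7.82609e-06 s; RTT = 1.56522e-05 s.
Cycle = t_tx + RTT = 2.88101e-05 s.
Utilization = t_tx / cycle = 1.31579e-05/2.88101e-05 = 45.67 %.

45.67 %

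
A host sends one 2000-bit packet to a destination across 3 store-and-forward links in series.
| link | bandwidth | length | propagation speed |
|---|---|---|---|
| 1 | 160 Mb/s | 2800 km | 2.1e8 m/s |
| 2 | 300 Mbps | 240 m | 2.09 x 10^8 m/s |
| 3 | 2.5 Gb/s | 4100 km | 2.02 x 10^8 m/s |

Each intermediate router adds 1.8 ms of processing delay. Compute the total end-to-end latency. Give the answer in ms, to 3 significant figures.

Transmission delays (L/R per hop): 0.0125, 0.00666667, 0.0008 ms; sum = 0.0199667 ms.
Propagation delays (d/s per hop): 13.3333, 0.00114833, 20.297 ms; sum = 33.6315 ms.
Processing at 2 router(s): 2 × 1.8 ms = 3.6 ms.
End-to-end = 37.3 ms.

37.3 ms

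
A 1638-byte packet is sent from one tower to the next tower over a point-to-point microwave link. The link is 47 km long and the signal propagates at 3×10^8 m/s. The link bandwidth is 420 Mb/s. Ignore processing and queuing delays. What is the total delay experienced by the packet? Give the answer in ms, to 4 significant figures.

0.1879 ms

L = 1638 × 8 = 13104 bits.
Transmission delay = L/R = 13104 / 420000000 = 0.0312 ms.
Propagation delay = d/s = 47000 m / 300000000 m/s = 0.156667 ms.
Total = 0.1879 ms.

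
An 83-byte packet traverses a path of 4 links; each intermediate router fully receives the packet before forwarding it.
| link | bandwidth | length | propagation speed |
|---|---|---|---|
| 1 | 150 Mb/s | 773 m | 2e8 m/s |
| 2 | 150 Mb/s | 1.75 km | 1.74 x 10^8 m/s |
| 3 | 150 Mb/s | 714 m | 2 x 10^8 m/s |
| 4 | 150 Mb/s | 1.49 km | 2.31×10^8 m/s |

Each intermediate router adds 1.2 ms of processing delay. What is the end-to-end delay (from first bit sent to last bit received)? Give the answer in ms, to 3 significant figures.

3.64 ms

L = 83 × 8 = 664 bits.
Transmission delay per hop = L/R = 664/150000000 = 0.00442667 ms; 4 hops → 0.0177067 ms.
Propagation delays (d/s per hop): 0.003865, 0.0100575, 0.00357, 0.00645022 ms; sum = 0.0239427 ms.
Processing at 3 router(s): 3 × 1.2 ms = 3.6 ms.
End-to-end = 3.64 ms.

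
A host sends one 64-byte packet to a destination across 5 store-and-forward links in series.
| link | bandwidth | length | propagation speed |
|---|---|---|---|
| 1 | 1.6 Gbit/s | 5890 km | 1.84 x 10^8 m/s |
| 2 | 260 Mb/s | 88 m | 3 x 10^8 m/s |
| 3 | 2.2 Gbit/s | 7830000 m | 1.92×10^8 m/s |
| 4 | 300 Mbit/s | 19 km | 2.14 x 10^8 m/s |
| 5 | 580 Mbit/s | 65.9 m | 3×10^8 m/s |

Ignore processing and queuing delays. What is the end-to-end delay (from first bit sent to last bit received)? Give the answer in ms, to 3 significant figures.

L = 64 × 8 = 512 bits.
Transmission delays (L/R per hop): 0.00032, 0.00196923, 0.000232727, 0.00170667, 0.000882759 ms; sum = 0.00511138 ms.
Propagation delays (d/s per hop): 32.0109, 0.000293333, 40.7813, 0.088785, 0.000219667 ms; sum = 72.8814 ms.
End-to-end = 72.9 ms.

72.9 ms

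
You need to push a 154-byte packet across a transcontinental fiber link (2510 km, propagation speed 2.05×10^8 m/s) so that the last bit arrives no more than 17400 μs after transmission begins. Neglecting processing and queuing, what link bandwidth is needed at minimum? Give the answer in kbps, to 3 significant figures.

L = 1232 bits.
Propagation delay = 2510000 / 2.05e+08 = 12243.9 μs.
Transmission budget = 17400 − 12243.9 = 5156.1 μs.
R ≥ L / t_tx = 1232 bits / 0.0051561 s = 239 kbps.

239 kbps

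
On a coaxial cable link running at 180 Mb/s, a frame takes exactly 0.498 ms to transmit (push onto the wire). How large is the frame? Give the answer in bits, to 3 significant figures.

89600 bits

L = R × t_tx = 180000000 b/s × 0.000498 s = 89640 bits.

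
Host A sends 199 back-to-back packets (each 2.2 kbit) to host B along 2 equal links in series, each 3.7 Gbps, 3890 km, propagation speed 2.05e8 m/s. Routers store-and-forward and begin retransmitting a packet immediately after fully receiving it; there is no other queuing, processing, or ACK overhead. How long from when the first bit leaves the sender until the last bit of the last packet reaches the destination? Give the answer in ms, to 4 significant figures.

Per-hop transmission t_tx = L/R = 2200/3700000000 = 0.000594595 ms.
Per-hop propagation t_prop = 3890000/2.05e+08 = 18.9756 ms.
Pipeline fill: first packet needs 2·t_tx to clear all hops; remaining 198 packets each add one t_tx.
Total = (2+199-1)·t_tx + 2·t_prop = 200·0.000594595 + 2·18.9756 = 38.07 ms.

38.07 ms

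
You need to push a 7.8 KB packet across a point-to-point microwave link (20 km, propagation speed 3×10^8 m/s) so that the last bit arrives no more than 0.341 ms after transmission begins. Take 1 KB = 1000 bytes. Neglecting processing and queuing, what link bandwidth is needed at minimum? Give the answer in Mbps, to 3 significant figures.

227 Mbps

L = 62400 bits.
Propagation delay = 20000 / 300000000 = 0.0666667 ms.
Transmission budget = 0.341 − 0.0666667 = 0.274333 ms.
R ≥ L / t_tx = 62400 bits / 0.000274333 s = 227 Mbps.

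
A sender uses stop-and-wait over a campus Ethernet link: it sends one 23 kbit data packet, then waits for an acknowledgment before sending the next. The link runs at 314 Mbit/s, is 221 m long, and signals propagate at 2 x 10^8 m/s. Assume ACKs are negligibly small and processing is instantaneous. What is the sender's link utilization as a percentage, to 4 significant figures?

97.07 %

t_tx = L/R = 23000/314000000 = 7.32484e-05 s.
t_prop = 221/200000000 = 1.105e-06 s; RTT = 2.21e-06 s.
Cycle = t_tx + RTT = 7.54584e-05 s.
Utilization = t_tx / cycle = 7.32484e-05/7.54584e-05 = 97.07 %.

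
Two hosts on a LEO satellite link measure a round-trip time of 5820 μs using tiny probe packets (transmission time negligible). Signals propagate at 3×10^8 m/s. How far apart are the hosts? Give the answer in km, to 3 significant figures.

One-way propagation = RTT/2 = 2910 μs.
d = s × t = 300000000 × 0.00291 = 873 km.

873 km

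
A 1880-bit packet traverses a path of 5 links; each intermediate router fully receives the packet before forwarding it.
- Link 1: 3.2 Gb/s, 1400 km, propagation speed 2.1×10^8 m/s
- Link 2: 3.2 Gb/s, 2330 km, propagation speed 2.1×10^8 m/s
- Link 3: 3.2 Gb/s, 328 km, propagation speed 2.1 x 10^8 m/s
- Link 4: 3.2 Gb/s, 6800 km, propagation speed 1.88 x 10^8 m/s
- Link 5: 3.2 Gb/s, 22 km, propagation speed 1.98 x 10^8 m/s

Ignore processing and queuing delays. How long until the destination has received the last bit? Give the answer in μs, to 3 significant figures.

Transmission delay per hop = L/R = 1880/3200000000 = 0.5875 μs; 5 hops → 2.9375 μs.
Propagation delays (d/s per hop): 6666.67, 11095.2, 1561.9, 36170.2, 111.111 μs; sum = 55605.1 μs.
End-to-end = 55600 μs.

55600 μs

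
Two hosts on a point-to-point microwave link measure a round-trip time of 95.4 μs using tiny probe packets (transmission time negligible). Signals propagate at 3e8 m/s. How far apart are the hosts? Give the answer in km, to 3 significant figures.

14.3 km

One-way propagation = RTT/2 = 47.7 μs.
d = s × t = 300000000 × 4.77e-05 = 14.3 km.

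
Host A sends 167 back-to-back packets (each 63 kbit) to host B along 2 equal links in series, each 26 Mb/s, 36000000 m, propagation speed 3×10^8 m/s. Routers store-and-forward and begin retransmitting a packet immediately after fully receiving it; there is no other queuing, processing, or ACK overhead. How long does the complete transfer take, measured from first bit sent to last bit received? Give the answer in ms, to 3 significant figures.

Per-hop transmission t_tx = L/R = 63000/26000000 = 2.42308 ms.
Per-hop propagation t_prop = 36000000/300000000 = 120 ms.
Pipeline fill: first packet needs 2·t_tx to clear all hops; remaining 166 packets each add one t_tx.
Total = (2+167-1)·t_tx + 2·t_prop = 168·2.42308 + 2·120 = 647 ms.

647 ms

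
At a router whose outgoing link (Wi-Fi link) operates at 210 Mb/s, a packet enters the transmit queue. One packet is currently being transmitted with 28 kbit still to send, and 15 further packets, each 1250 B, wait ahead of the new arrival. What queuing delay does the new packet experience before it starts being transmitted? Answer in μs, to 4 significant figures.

847.6 μs

Each queued packet: L/R = 10000/210000000 = 47.619 μs.
15 queued → 714.286 μs.
Plus remaining 28000 bits of current packet: 133.333 μs.
Queuing delay = 847.6 μs.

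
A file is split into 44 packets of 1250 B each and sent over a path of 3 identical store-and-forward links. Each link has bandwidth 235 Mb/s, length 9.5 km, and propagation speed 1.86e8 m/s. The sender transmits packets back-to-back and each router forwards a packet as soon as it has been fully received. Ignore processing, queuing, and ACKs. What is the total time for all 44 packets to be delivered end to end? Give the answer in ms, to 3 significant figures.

2.11 ms

Per-hop transmission t_tx = L/R = 10000/235000000 = 0.0425532 ms.
Per-hop propagation t_prop = 9500/186000000 = 0.0510753 ms.
Pipeline fill: first packet needs 3·t_tx to clear all hops; remaining 43 packets each add one t_tx.
Total = (3+44-1)·t_tx + 3·t_prop = 46·0.0425532 + 3·0.0510753 = 2.11 ms.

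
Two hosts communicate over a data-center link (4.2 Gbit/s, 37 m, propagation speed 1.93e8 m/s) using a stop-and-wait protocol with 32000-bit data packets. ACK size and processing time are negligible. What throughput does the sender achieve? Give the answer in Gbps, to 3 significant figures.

t_tx = L/R = 32000/4200000000 = 7.61905e-06 s.
t_prop = 37/193000000 = 1.9171e-07 s; RTT = 3.8342e-07 s.
Cycle = t_tx + RTT = 8.00247e-06 s.
Throughput = L / cycle = 32000 / 8.00247e-06 = 4.00 Gbps.

4.00 Gbps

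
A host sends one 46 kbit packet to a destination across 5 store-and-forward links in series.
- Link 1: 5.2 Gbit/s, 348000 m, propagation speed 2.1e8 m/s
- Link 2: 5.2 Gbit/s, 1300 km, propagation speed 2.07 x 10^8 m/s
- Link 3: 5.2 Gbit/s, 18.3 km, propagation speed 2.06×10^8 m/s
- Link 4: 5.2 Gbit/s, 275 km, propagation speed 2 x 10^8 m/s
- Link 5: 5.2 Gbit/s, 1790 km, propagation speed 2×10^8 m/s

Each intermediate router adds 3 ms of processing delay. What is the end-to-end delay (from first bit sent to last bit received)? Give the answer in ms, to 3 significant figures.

30.4 ms

L = 46000 bits.
Transmission delay per hop = L/R = 46000/5200000000 = 0.00884615 ms; 5 hops → 0.0442308 ms.
Propagation delays (d/s per hop): 1.65714, 6.28019, 0.088835, 1.375, 8.95 ms; sum = 18.3512 ms.
Processing at 4 router(s): 4 × 3 ms = 12 ms.
End-to-end = 30.4 ms.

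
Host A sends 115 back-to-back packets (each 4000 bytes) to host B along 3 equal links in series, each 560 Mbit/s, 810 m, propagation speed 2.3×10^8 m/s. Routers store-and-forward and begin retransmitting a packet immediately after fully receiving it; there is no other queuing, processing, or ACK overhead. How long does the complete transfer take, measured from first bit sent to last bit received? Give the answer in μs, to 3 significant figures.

6700 μs

Per-hop transmission t_tx = L/R = 32000/560000000 = 57.1429 μs.
Per-hop propagation t_prop = 810/2.3e+08 = 3.52174 μs.
Pipeline fill: first packet needs 3·t_tx to clear all hops; remaining 114 packets each add one t_tx.
Total = (3+115-1)·t_tx + 3·t_prop = 117·57.1429 + 3·3.52174 = 6700 μs.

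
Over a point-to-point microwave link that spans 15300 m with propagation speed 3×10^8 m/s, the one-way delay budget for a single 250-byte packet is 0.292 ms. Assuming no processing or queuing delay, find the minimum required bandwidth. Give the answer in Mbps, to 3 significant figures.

L = 2000 bits.
Propagation delay = 15300 / 300000000 = 0.051 ms.
Transmission budget = 0.292 − 0.051 = 0.241 ms.
R ≥ L / t_tx = 2000 bits / 0.000241 s = 8.30 Mbps.

8.30 Mbps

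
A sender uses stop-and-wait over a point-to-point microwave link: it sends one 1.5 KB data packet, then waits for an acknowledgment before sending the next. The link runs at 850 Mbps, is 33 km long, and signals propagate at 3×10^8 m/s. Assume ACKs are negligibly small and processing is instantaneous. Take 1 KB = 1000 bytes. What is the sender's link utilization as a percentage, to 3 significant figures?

6.03 %

t_tx = L/R = 12000/850000000 = 1.41176e-05 s.
t_prop = 33000/300000000 = 0.00011 s; RTT = 0.00022 s.
Cycle = t_tx + RTT = 0.000234118 s.
Utilization = t_tx / cycle = 1.41176e-05/0.000234118 = 6.03 %.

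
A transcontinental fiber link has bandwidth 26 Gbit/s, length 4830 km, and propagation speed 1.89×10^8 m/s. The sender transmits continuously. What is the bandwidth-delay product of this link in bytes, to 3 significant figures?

83100000 bytes

Propagation delay = 4830000 / 189000000 = 0.0255556 s.
BDP = R × t_prop = 26000000000 × 0.0255556 = 664444000 bits.
In bytes: 664444000/8 = 83100000 bytes.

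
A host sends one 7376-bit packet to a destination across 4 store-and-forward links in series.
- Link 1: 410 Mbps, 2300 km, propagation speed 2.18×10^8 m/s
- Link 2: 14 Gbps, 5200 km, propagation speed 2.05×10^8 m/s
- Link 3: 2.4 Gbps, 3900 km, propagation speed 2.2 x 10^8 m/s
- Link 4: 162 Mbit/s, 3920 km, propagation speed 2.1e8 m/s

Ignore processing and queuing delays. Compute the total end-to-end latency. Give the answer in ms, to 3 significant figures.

Transmission delays (L/R per hop): 0.0179902, 0.000526857, 0.00307333, 0.0455309 ms; sum = 0.0671213 ms.
Propagation delays (d/s per hop): 10.5505, 25.3659, 17.7273, 18.6667 ms; sum = 72.3103 ms.
End-to-end = 72.4 ms.

72.4 ms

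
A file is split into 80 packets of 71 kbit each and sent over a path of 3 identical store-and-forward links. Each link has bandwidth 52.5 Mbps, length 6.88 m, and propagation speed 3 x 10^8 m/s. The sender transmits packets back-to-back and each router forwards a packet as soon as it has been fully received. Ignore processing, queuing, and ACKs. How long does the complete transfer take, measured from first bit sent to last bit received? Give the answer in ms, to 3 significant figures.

Per-hop transmission t_tx = L/R = 71000/52500000 = 1.35238 ms.
Per-hop propagation t_prop = 6.88/300000000 = 2.29333e-05 ms.
Pipeline fill: first packet needs 3·t_tx to clear all hops; remaining 79 packets each add one t_tx.
Total = (3+80-1)·t_tx + 3·t_prop = 82·1.35238 + 3·2.29333e-05 = 111 ms.

111 ms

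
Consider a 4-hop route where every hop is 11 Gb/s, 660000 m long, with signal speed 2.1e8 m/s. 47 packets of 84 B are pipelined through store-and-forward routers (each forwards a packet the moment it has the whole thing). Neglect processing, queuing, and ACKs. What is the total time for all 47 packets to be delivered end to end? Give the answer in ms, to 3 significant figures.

12.6 ms

Per-hop transmission t_tx = L/R = 672/11000000000 = 6.10909e-05 ms.
Per-hop propagation t_prop = 660000/210000000 = 3.14286 ms.
Pipeline fill: first packet needs 4·t_tx to clear all hops; remaining 46 packets each add one t_tx.
Total = (4+47-1)·t_tx + 4·t_prop = 50·6.10909e-05 + 4·3.14286 = 12.6 ms.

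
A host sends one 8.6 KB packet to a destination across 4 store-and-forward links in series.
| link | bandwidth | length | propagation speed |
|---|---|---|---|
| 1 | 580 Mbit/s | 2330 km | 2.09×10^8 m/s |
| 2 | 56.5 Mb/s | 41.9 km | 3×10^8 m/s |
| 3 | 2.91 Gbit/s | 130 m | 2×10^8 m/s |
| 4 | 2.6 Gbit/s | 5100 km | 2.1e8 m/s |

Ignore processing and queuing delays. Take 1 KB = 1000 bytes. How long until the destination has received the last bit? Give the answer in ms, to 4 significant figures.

36.96 ms

L = 68800 bits.
Transmission delays (L/R per hop): 0.118621, 1.2177, 0.0236426, 0.0264615 ms; sum = 1.38642 ms.
Propagation delays (d/s per hop): 11.1483, 0.139667, 0.00065, 24.2857 ms; sum = 35.5744 ms.
End-to-end = 36.96 ms.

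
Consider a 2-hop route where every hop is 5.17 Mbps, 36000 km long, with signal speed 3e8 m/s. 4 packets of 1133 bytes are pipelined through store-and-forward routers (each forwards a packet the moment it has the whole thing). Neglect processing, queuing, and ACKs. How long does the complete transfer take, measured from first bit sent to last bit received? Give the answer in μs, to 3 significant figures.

Per-hop transmission t_tx = L/R = 9064/5170000 = 1753.19 μs.
Per-hop propagation t_prop = 36000000/300000000 = 120000 μs.
Pipeline fill: first packet needs 2·t_tx to clear all hops; remaining 3 packets each add one t_tx.
Total = (2+4-1)·t_tx + 2·t_prop = 5·1753.19 + 2·120000 = 249000 μs.

249000 μs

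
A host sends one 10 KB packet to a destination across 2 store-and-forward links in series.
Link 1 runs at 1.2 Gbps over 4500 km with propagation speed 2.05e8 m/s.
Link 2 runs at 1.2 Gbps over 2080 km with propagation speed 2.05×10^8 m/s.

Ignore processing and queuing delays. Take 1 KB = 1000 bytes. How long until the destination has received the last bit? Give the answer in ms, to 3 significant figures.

32.2 ms

L = 80000 bits.
Transmission delay per hop = L/R = 80000/1200000000 = 0.0666667 ms; 2 hops → 0.133333 ms.
Propagation delays (d/s per hop): 21.9512, 10.1463 ms; sum = 32.0976 ms.
End-to-end = 32.2 ms.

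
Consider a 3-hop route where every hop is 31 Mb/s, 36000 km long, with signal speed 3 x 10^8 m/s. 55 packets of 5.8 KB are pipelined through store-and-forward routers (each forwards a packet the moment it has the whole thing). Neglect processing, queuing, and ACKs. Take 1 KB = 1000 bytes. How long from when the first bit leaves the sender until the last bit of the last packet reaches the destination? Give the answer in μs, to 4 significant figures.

Per-hop transmission t_tx = L/R = 46400/31000000 = 1496.77 μs.
Per-hop propagation t_prop = 36000000/300000000 = 120000 μs.
Pipeline fill: first packet needs 3·t_tx to clear all hops; remaining 54 packets each add one t_tx.
Total = (3+55-1)·t_tx + 3·t_prop = 57·1496.77 + 3·120000 = 445300 μs.

445300 μs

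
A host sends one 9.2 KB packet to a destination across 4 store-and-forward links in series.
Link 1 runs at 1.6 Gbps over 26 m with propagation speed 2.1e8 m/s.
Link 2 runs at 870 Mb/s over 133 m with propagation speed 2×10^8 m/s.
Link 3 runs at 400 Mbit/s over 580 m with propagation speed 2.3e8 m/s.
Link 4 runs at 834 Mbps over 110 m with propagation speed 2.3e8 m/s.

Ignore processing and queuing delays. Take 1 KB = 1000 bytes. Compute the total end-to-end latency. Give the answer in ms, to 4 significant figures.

L = 73600 bits.
Transmission delays (L/R per hop): 0.046, 0.0845977, 0.184, 0.0882494 ms; sum = 0.402847 ms.
Propagation delays (d/s per hop): 0.00012381, 0.000665, 0.00252174, 0.000478261 ms; sum = 0.00378881 ms.
End-to-end = 0.4066 ms.

0.4066 ms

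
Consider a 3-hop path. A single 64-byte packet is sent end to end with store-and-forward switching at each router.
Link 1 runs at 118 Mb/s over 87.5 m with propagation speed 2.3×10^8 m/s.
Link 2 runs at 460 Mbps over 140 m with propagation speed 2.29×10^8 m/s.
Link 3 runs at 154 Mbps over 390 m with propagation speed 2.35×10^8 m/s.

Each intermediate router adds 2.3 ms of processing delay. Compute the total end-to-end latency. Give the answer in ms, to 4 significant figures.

4.611 ms

L = 64 × 8 = 512 bits.
Transmission delays (L/R per hop): 0.00433898, 0.00111304, 0.00332468 ms; sum = 0.0087767 ms.
Propagation delays (d/s per hop): 0.000380435, 0.000611354, 0.00165957 ms; sum = 0.00265136 ms.
Processing at 2 router(s): 2 × 2.3 ms = 4.6 ms.
End-to-end = 4.611 ms.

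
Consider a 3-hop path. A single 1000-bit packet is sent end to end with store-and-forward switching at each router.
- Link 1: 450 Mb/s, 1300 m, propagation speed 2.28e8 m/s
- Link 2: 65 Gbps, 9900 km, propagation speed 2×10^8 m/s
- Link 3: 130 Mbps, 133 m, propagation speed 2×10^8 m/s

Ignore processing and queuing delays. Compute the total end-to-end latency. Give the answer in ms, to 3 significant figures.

Transmission delays (L/R per hop): 0.00222222, 1.53846e-05, 0.00769231 ms; sum = 0.00992991 ms.
Propagation delays (d/s per hop): 0.00570175, 49.5, 0.000665 ms; sum = 49.5064 ms.
End-to-end = 49.5 ms.

49.5 ms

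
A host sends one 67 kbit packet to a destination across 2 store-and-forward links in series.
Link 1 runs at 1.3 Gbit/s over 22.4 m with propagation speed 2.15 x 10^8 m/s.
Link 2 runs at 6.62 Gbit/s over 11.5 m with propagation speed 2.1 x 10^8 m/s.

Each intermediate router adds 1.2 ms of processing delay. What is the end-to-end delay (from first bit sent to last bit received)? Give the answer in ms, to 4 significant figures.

1.262 ms

L = 67000 bits.
Transmission delays (L/R per hop): 0.0515385, 0.0101208 ms; sum = 0.0616593 ms.
Propagation delays (d/s per hop): 0.000104186, 5.47619e-05 ms; sum = 0.000158948 ms.
Processing at 1 router(s): 1 × 1.2 ms = 1.2 ms.
End-to-end = 1.262 ms.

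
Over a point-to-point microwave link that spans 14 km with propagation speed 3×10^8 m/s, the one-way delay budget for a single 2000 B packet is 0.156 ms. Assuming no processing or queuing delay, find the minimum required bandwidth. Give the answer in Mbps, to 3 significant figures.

L = 16000 bits.
Propagation delay = 14000 / 300000000 = 0.0466667 ms.
Transmission budget = 0.156 − 0.0466667 = 0.109333 ms.
R ≥ L / t_tx = 16000 bits / 0.000109333 s = 146 Mbps.

146 Mbps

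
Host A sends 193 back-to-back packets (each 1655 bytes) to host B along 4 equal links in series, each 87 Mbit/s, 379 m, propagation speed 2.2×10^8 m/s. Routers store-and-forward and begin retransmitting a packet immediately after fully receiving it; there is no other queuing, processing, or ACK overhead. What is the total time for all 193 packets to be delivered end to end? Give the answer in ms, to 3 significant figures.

Per-hop transmission t_tx = L/R = 13240/87000000 = 0.152184 ms.
Per-hop propagation t_prop = 379/2.2e+08 = 0.00172273 ms.
Pipeline fill: first packet needs 4·t_tx to clear all hops; remaining 192 packets each add one t_tx.
Total = (4+193-1)·t_tx + 4·t_prop = 196·0.152184 + 4·0.00172273 = 29.8 ms.

29.8 ms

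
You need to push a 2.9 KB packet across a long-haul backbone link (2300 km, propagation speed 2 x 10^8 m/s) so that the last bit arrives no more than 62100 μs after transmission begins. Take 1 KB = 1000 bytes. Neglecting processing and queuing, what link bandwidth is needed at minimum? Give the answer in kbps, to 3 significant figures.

458 kbps

L = 23200 bits.
Propagation delay = 2300000 / 200000000 = 11500 μs.
Transmission budget = 62100 − 11500 = 50600 μs.
R ≥ L / t_tx = 23200 bits / 0.0506 s = 458 kbps.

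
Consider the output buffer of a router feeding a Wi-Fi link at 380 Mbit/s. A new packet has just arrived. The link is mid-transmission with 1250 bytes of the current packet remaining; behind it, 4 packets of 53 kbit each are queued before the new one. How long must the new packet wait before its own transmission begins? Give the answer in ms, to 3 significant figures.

0.584 ms

Each queued packet: L/R = 53000/380000000 = 0.139474 ms.
4 queued → 0.557895 ms.
Plus remaining 10000 bits of current packet: 0.0263158 ms.
Queuing delay = 0.584 ms.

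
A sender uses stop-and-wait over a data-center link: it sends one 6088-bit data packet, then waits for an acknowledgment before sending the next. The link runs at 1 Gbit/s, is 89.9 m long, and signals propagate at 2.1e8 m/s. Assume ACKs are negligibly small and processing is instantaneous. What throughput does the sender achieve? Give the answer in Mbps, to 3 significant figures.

877 Mbps

t_tx = L/R = 6088/1000000000 = 6.088e-06 s.
t_prop = 89.9/210000000 = 4.28095e-07 s; RTT = 8.5619e-07 s.
Cycle = t_tx + RTT = 6.94419e-06 s.
Throughput = L / cycle = 6088 / 6.94419e-06 = 877 Mbps.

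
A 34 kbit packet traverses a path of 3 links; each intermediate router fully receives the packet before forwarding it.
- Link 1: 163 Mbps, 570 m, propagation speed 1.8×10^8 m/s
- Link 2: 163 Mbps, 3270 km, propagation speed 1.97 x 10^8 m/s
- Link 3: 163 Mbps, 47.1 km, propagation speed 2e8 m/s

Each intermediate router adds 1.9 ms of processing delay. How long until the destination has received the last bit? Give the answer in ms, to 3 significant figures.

21.3 ms

L = 34000 bits.
Transmission delay per hop = L/R = 34000/163000000 = 0.208589 ms; 3 hops → 0.625767 ms.
Propagation delays (d/s per hop): 0.00316667, 16.599, 0.2355 ms; sum = 16.8377 ms.
Processing at 2 router(s): 2 × 1.9 ms = 3.8 ms.
End-to-end = 21.3 ms.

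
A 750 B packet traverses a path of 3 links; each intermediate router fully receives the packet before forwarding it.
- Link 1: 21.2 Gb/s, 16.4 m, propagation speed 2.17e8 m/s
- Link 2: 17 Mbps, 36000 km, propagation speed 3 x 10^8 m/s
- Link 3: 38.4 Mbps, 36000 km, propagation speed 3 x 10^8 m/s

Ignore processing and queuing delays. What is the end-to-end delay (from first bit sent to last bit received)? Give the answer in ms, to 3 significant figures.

L = 750 × 8 = 6000 bits.
Transmission delays (L/R per hop): 0.000283019, 0.352941, 0.15625 ms; sum = 0.509474 ms.
Propagation delays (d/s per hop): 7.5576e-05, 120, 120 ms; sum = 240 ms.
End-to-end = 241 ms.

241 ms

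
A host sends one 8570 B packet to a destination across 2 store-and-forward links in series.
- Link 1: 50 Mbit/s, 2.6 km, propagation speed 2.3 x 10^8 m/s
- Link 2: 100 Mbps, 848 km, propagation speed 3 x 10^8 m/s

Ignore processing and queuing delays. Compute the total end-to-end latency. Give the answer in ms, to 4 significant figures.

4.895 ms

L = 8570 × 8 = 68560 bits.
Transmission delays (L/R per hop): 1.3712, 0.6856 ms; sum = 2.0568 ms.
Propagation delays (d/s per hop): 0.0113043, 2.82667 ms; sum = 2.83797 ms.
End-to-end = 4.895 ms.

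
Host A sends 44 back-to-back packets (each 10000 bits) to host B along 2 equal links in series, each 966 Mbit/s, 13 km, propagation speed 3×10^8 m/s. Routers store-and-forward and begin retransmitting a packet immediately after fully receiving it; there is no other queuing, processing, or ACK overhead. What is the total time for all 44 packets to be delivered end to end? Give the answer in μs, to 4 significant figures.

552.5 μs

Per-hop transmission t_tx = L/R = 10000/966000000 = 10.352 μs.
Per-hop propagation t_prop = 13000/300000000 = 43.3333 μs.
Pipeline fill: first packet needs 2·t_tx to clear all hops; remaining 43 packets each add one t_tx.
Total = (2+44-1)·t_tx + 2·t_prop = 45·10.352 + 2·43.3333 = 552.5 μs.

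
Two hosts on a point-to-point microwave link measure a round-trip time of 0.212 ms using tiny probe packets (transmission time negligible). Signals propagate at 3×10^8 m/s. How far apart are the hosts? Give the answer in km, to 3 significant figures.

31.8 km

One-way propagation = RTT/2 = 0.106 ms.
d = s × t = 300000000 × 0.000106 = 31.8 km.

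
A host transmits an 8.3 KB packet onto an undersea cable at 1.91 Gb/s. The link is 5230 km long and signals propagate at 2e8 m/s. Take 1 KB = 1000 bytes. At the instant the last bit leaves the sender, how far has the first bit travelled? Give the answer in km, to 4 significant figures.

t_tx = L/R = 66400/1910000000 = 3.47644e-05 s.
Distance = s × t_tx = 200000000 × 3.47644e-05 = 6.953 km.

6.953 km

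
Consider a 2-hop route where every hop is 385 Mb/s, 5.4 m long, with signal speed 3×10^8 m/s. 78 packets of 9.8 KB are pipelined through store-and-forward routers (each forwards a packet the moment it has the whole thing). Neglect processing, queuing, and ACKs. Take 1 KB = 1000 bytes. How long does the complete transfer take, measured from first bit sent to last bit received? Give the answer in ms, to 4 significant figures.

16.09 ms

Per-hop transmission t_tx = L/R = 78400/385000000 = 0.203636 ms.
Per-hop propagation t_prop = 5.4/300000000 = 1.8e-05 ms.
Pipeline fill: first packet needs 2·t_tx to clear all hops; remaining 77 packets each add one t_tx.
Total = (2+78-1)·t_tx + 2·t_prop = 79·0.203636 + 2·1.8e-05 = 16.09 ms.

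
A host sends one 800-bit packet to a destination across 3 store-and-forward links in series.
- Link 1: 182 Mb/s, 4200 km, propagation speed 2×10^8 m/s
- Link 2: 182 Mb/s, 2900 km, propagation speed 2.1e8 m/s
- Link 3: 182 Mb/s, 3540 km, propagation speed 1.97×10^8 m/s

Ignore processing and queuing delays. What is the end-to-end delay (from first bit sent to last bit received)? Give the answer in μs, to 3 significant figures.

Transmission delay per hop = L/R = 800/182000000 = 4.3956 μs; 3 hops → 13.1868 μs.
Propagation delays (d/s per hop): 21000, 13809.5, 17969.5 μs; sum = 52779.1 μs.
End-to-end = 52800 μs.

52800 μs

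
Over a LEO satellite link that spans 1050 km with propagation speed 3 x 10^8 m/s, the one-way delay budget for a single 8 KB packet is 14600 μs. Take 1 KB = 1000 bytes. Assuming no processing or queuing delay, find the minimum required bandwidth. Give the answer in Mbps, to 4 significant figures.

5.766 Mbps

L = 64000 bits.
Propagation delay = 1050000 / 300000000 = 3500 μs.
Transmission budget = 14600 − 3500 = 11100 μs.
R ≥ L / t_tx = 64000 bits / 0.0111 s = 5.766 Mbps.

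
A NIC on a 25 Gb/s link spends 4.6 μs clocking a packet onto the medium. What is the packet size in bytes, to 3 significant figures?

L = R × t_tx = 25000000000 b/s × 4.6e-06 s = 115000 bits.
In bytes: 115000 / 8 = 14400 bytes.

14400 bytes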